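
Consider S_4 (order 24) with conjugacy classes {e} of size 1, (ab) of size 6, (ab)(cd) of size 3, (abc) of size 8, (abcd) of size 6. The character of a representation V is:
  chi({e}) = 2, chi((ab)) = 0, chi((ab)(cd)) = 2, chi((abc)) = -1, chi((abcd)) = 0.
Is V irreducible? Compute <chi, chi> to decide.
Irreducible: <chi, chi> = 1.

Why: <chi, chi> = (1/|G|) sum_C |C| * |chi(C)|^2 = (1/24)[1*|2|^2 + 6*|0|^2 + 3*|2|^2 + 8*|-1|^2 + 6*|0|^2]
  = (1/24)[(4) + (0) + (12) + (8) + (0)] = 24/24 = 1.
A character is irreducible iff <chi, chi> = 1, so this representation is irreducible.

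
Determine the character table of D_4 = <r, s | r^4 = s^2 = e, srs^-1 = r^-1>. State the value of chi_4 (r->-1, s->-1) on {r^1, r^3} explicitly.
Conjugacy classes: {e} of size 1, {r^2} of size 1, {r^1, r^3} of size 2, {s, sr^2, ...} of size 2, {sr, sr^3, ...} of size 2.
Character table:
  irrep \ class              {e} (size 1)  {r^2} (size 1)  {r^1, r^3} (size 2)  {s, sr^2, ...} (size 2)  {sr, sr^3, ...} (size 2)
  chi_1 (triv)               1             1               1                    1                        1                       
  chi_2 (sign: r->1, s->-1)  1             1               1                    -1                       -1                      
  chi_3 (r->-1, s->1)        1             1               -1                   1                        -1                      
  chi_4 (r->-1, s->-1)       1             1               -1                   -1                       1                       
  chi_5 (2d, j=1)            2             -2              0                    0                        0                       

Spot check: chi_4 (r->-1, s->-1) on {r^1, r^3} = -1.

Details: D_4 has order 2*4 = 8 with 5 conjugacy classes, hence 5 irreducibles. Sum of squared dims 1 + 1 + 1 + 1 + 4 = 8 = |G|. Linear characters come from the abelianisation; the 2-dimensional irreps have character r^k -> 2*cos(2*pi*j*k/4), reflections -> 0.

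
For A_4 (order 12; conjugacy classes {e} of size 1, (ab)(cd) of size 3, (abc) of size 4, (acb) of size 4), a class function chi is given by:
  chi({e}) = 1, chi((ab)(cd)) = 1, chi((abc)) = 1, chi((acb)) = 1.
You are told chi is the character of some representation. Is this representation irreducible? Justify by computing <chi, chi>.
Irreducible: <chi, chi> = 1.

Derivation: <chi, chi> = (1/|G|) sum_C |C| * |chi(C)|^2 = (1/12)[1*|1|^2 + 3*|1|^2 + 4*|1|^2 + 4*|1|^2]
  = (1/12)[(1) + (3) + (4) + (4)] = 12/12 = 1.
(Exp terms are combined using exp(i*s)*conj(exp(i*t)) = exp(i*(s-t)), and sums of them are collapsed using the identity that for every m > 1 the m distinct m-th roots of unity sum to 0, e.g. 1 + exp(2*I*pi/3) + exp(-2*I*pi/3) = 0.)
A character is irreducible iff <chi, chi> = 1, so this representation is irreducible.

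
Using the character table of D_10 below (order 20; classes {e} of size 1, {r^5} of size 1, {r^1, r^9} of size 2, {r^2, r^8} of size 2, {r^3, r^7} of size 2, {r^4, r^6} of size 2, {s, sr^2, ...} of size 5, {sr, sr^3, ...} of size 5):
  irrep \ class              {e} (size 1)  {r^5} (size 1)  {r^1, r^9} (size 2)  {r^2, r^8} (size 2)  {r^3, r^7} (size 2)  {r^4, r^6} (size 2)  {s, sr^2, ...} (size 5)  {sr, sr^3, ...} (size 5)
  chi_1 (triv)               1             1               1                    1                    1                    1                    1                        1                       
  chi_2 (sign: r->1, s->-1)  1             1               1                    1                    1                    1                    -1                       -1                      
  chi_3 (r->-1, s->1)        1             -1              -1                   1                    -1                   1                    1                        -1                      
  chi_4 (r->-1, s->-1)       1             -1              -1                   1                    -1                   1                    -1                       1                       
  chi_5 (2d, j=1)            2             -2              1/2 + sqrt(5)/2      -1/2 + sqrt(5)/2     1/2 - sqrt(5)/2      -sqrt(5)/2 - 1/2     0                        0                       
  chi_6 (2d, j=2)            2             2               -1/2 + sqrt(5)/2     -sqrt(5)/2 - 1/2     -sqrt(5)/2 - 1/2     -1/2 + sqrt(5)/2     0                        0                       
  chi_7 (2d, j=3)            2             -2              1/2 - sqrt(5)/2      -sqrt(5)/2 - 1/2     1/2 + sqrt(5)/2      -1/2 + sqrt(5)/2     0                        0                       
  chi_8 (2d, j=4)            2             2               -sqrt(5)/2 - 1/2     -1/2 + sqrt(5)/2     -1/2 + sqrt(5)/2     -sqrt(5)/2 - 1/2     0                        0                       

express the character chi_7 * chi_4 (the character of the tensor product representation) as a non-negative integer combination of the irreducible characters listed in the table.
chi_7 tensor chi_4 = chi_6 (all other irreducibles have multiplicity 0).

Reasoning: The character of a tensor product is the pointwise product (chi_7 * chi_4)(C) = chi_7(C) * chi_4(C):
  {e}: (2)*(1), {r^5}: (-2)*(-1), {r^1, r^9}: (1/2 - sqrt(5)/2)*(-1), {r^2, r^8}: (-sqrt(5)/2 - 1/2)*(1), {r^3, r^7}: (1/2 + sqrt(5)/2)*(-1), {r^4, r^6}: (-1/2 + sqrt(5)/2)*(1), {s, sr^2, ...}: (0)*(-1), {sr, sr^3, ...}: (0)*(1)
so (chi_7 * chi_4) takes values
  {e} -> 2, {r^5} -> 2, {r^1, r^9} -> -1/2 + sqrt(5)/2, {r^2, r^8} -> -sqrt(5)/2 - 1/2, {r^3, r^7} -> -sqrt(5)/2 - 1/2, {r^4, r^6} -> -1/2 + sqrt(5)/2, {s, sr^2, ...} -> 0, {sr, sr^3, ...} -> 0.
Now take the inner product of this character with each irreducible chi from the table, <chi_7*chi_4, chi> = (1/20) sum_C |C| (chi_7*chi_4)(C) conj(chi(C)):
  <chi_7*chi_4, chi_1> = (1/20)[1*(2)*conj(1) + 1*(2)*conj(1) + 2*(-1/2 + sqrt(5)/2)*conj(1) + 2*(-sqrt(5)/2 - 1/2)*conj(1) + 2*(-sqrt(5)/2 - 1/2)*conj(1) + 2*(-1/2 + sqrt(5)/2)*conj(1) + 5*(0)*conj(1) + 5*(0)*conj(1)]
      = (1/20)[(2) + (2) + (-1 + sqrt(5)) + (-sqrt(5) - 1) + (-sqrt(5) - 1) + (-1 + sqrt(5)) + (0) + (0)] = 0/20 = 0
  <chi_7*chi_4, chi_2> = (1/20)[1*(2)*conj(1) + 1*(2)*conj(1) + 2*(-1/2 + sqrt(5)/2)*conj(1) + 2*(-sqrt(5)/2 - 1/2)*conj(1) + 2*(-sqrt(5)/2 - 1/2)*conj(1) + 2*(-1/2 + sqrt(5)/2)*conj(1) + 5*(0)*conj(-1) + 5*(0)*conj(-1)]
      = (1/20)[(2) + (2) + (-1 + sqrt(5)) + (-sqrt(5) - 1) + (-sqrt(5) - 1) + (-1 + sqrt(5)) + (0) + (0)] = 0/20 = 0
  <chi_7*chi_4, chi_3> = (1/20)[1*(2)*conj(1) + 1*(2)*conj(-1) + 2*(-1/2 + sqrt(5)/2)*conj(-1) + 2*(-sqrt(5)/2 - 1/2)*conj(1) + 2*(-sqrt(5)/2 - 1/2)*conj(-1) + 2*(-1/2 + sqrt(5)/2)*conj(1) + 5*(0)*conj(1) + 5*(0)*conj(-1)]
      = (1/20)[(2) + (-2) + (1 - sqrt(5)) + (-sqrt(5) - 1) + (1 + sqrt(5)) + (-1 + sqrt(5)) + (0) + (0)] = 0/20 = 0
  <chi_7*chi_4, chi_4> = (1/20)[1*(2)*conj(1) + 1*(2)*conj(-1) + 2*(-1/2 + sqrt(5)/2)*conj(-1) + 2*(-sqrt(5)/2 - 1/2)*conj(1) + 2*(-sqrt(5)/2 - 1/2)*conj(-1) + 2*(-1/2 + sqrt(5)/2)*conj(1) + 5*(0)*conj(-1) + 5*(0)*conj(1)]
      = (1/20)[(2) + (-2) + (1 - sqrt(5)) + (-sqrt(5) - 1) + (1 + sqrt(5)) + (-1 + sqrt(5)) + (0) + (0)] = 0/20 = 0
  <chi_7*chi_4, chi_5> = (1/20)[1*(2)*conj(2) + 1*(2)*conj(-2) + 2*(-1/2 + sqrt(5)/2)*conj(1/2 + sqrt(5)/2) + 2*(-sqrt(5)/2 - 1/2)*conj(-1/2 + sqrt(5)/2) + 2*(-sqrt(5)/2 - 1/2)*conj(1/2 - sqrt(5)/2) + 2*(-1/2 + sqrt(5)/2)*conj(-sqrt(5)/2 - 1/2) + 5*(0)*conj(0) + 5*(0)*conj(0)]
      = (1/20)[(4) + (-4) + (2) + (-2) + (2) + (-2) + (0) + (0)] = 0/20 = 0
  <chi_7*chi_4, chi_6> = (1/20)[1*(2)*conj(2) + 1*(2)*conj(2) + 2*(-1/2 + sqrt(5)/2)*conj(-1/2 + sqrt(5)/2) + 2*(-sqrt(5)/2 - 1/2)*conj(-sqrt(5)/2 - 1/2) + 2*(-sqrt(5)/2 - 1/2)*conj(-sqrt(5)/2 - 1/2) + 2*(-1/2 + sqrt(5)/2)*conj(-1/2 + sqrt(5)/2) + 5*(0)*conj(0) + 5*(0)*conj(0)]
      = (1/20)[(4) + (4) + (3 - sqrt(5)) + (sqrt(5) + 3) + (sqrt(5) + 3) + (3 - sqrt(5)) + (0) + (0)] = 20/20 = 1
  <chi_7*chi_4, chi_7> = (1/20)[1*(2)*conj(2) + 1*(2)*conj(-2) + 2*(-1/2 + sqrt(5)/2)*conj(1/2 - sqrt(5)/2) + 2*(-sqrt(5)/2 - 1/2)*conj(-sqrt(5)/2 - 1/2) + 2*(-sqrt(5)/2 - 1/2)*conj(1/2 + sqrt(5)/2) + 2*(-1/2 + sqrt(5)/2)*conj(-1/2 + sqrt(5)/2) + 5*(0)*conj(0) + 5*(0)*conj(0)]
      = (1/20)[(4) + (-4) + (-3 + sqrt(5)) + (sqrt(5) + 3) + (-3 - sqrt(5)) + (3 - sqrt(5)) + (0) + (0)] = 0/20 = 0
  <chi_7*chi_4, chi_8> = (1/20)[1*(2)*conj(2) + 1*(2)*conj(2) + 2*(-1/2 + sqrt(5)/2)*conj(-sqrt(5)/2 - 1/2) + 2*(-sqrt(5)/2 - 1/2)*conj(-1/2 + sqrt(5)/2) + 2*(-sqrt(5)/2 - 1/2)*conj(-1/2 + sqrt(5)/2) + 2*(-1/2 + sqrt(5)/2)*conj(-sqrt(5)/2 - 1/2) + 5*(0)*conj(0) + 5*(0)*conj(0)]
      = (1/20)[(4) + (4) + (-2) + (-2) + (-2) + (-2) + (0) + (0)] = 0/20 = 0
Hence the multiplicities are chi_6: 1. Dimension check: dim(chi_7)*dim(chi_4) = 2*1 = 2 and sum (mult * dim) = 1*2 = 2.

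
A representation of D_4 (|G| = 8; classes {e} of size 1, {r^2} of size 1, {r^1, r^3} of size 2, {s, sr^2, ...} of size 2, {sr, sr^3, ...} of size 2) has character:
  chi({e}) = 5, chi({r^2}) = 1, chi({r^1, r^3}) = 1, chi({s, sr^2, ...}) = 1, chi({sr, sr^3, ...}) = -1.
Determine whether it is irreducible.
Not irreducible (reducible): <chi, chi> = 4 > 1.

Details: <chi, chi> = (1/|G|) sum_C |C| * |chi(C)|^2 = (1/8)[1*|5|^2 + 1*|1|^2 + 2*|1|^2 + 2*|1|^2 + 2*|-1|^2]
  = (1/8)[(25) + (1) + (2) + (2) + (2)] = 32/8 = 4.
A character is irreducible iff <chi, chi> = 1, so this representation is reducible.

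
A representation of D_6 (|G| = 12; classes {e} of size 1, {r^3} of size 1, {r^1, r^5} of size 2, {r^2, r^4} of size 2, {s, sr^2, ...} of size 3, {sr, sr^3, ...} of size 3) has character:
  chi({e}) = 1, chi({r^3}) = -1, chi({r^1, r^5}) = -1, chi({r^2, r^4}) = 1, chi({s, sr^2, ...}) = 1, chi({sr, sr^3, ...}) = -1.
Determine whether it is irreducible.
Irreducible: <chi, chi> = 1.

Why: <chi, chi> = (1/|G|) sum_C |C| * |chi(C)|^2 = (1/12)[1*|1|^2 + 1*|-1|^2 + 2*|-1|^2 + 2*|1|^2 + 3*|1|^2 + 3*|-1|^2]
  = (1/12)[(1) + (1) + (2) + (2) + (3) + (3)] = 12/12 = 1.
A character is irreducible iff <chi, chi> = 1, so this representation is irreducible.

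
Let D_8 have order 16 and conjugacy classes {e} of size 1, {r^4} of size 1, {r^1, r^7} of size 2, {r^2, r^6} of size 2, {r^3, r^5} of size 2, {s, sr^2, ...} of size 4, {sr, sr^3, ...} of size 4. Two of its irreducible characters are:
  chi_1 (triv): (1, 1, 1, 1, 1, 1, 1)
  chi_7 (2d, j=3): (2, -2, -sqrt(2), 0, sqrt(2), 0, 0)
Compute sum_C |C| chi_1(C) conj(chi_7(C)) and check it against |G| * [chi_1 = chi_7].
Sum = 0; so <chi_1, chi_7> = 0 (distinct irreducibles are orthogonal).

Reasoning: Compute term by term over conjugacy classes (|C| * chi_1(C) * conj(chi_7(C))):
  1*(1)*conj(2) + 1*(1)*conj(-2) + 2*(1)*conj(-sqrt(2)) + 2*(1)*conj(0) + 2*(1)*conj(sqrt(2)) + 4*(1)*conj(0) + 4*(1)*conj(0)
  = (2) + (-2) + (-2*sqrt(2)) + (0) + (2*sqrt(2)) + (0) + (0)
  = 0.
Dividing by |G| = 16 gives 0/16 = 0, matching the row-orthogonality relation <chi_1, chi_7> = [chi_1 = chi_7].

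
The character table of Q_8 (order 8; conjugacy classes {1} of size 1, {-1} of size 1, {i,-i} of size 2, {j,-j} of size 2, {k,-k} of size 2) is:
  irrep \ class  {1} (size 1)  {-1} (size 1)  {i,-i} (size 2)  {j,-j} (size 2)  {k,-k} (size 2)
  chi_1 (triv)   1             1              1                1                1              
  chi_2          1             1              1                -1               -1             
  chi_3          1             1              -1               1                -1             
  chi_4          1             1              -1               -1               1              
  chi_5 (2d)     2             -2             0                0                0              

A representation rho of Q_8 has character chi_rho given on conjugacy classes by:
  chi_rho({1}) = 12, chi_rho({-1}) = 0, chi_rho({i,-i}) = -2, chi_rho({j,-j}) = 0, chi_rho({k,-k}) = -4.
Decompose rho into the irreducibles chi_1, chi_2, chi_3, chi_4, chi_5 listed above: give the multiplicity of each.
Multiplicities: chi_1: 0, chi_2: 2, chi_3: 3, chi_4: 1, chi_5: 3.

Details: Use <chi_rho, chi> = (1/|G|) sum_C |C| * chi_rho(C) * conj(chi(C)) with |G| = 8 for each irreducible chi in the table:
  <chi_rho, chi_1> = (1/8)[1*(12)*conj(1) + 1*(0)*conj(1) + 2*(-2)*conj(1) + 2*(0)*conj(1) + 2*(-4)*conj(1)]
      = (1/8)[(12) + (0) + (-4) + (0) + (-8)] = 0/8 = 0
  <chi_rho, chi_2> = (1/8)[1*(12)*conj(1) + 1*(0)*conj(1) + 2*(-2)*conj(1) + 2*(0)*conj(-1) + 2*(-4)*conj(-1)]
      = (1/8)[(12) + (0) + (-4) + (0) + (8)] = 16/8 = 2
  <chi_rho, chi_3> = (1/8)[1*(12)*conj(1) + 1*(0)*conj(1) + 2*(-2)*conj(-1) + 2*(0)*conj(1) + 2*(-4)*conj(-1)]
      = (1/8)[(12) + (0) + (4) + (0) + (8)] = 24/8 = 3
  <chi_rho, chi_4> = (1/8)[1*(12)*conj(1) + 1*(0)*conj(1) + 2*(-2)*conj(-1) + 2*(0)*conj(-1) + 2*(-4)*conj(1)]
      = (1/8)[(12) + (0) + (4) + (0) + (-8)] = 8/8 = 1
  <chi_rho, chi_5> = (1/8)[1*(12)*conj(2) + 1*(0)*conj(-2) + 2*(-2)*conj(0) + 2*(0)*conj(0) + 2*(-4)*conj(0)]
      = (1/8)[(24) + (0) + (0) + (0) + (0)] = 24/8 = 3
Dimension check: dim(rho) = sum (mult * dim) = 0*1 + 2*1 + 3*1 + 1*1 + 3*2 = 12 = chi_rho(e) = 12.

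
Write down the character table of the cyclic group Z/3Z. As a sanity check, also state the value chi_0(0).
Character table of Z/3Z (irreps indexed chi_0,...,chi_2 with chi_k(m) = zeta_3^(k*m), zeta_3 = exp(2*pi*i/3)):
  irrep \ class  {0} (size 1)  {1} (size 1)    {2} (size 1)  
  chi_0          1             1               1             
  chi_1          1             exp(2*I*pi/3)   exp(-2*I*pi/3)
  chi_2          1             exp(-2*I*pi/3)  exp(2*I*pi/3) 

Spot check: chi_0(0) = zeta_3^(0*0) = zeta_3^0 = 1.

Z/3Z is abelian, so all 3 irreducible complex representations are 1-dimensional. They are given by chi_k(m) = zeta_3^(k*m) for k = 0,...,2. Row orthogonality: sum_m chi_k(m) conj(chi_l(m)) = 3 * [k = l].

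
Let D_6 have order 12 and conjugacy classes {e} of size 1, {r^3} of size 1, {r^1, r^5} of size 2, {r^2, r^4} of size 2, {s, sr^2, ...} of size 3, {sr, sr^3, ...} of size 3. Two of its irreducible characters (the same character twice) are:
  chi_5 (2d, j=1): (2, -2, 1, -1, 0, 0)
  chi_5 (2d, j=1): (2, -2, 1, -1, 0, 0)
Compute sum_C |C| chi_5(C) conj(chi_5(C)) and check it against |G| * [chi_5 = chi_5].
Sum = 12 = |G| = 12; so <chi_5, chi_5> = 1 (norm-1 confirms irreducibility).

Compute term by term over conjugacy classes (|C| * chi_5(C) * conj(chi_5(C))):
  1*(2)*conj(2) + 1*(-2)*conj(-2) + 2*(1)*conj(1) + 2*(-1)*conj(-1) + 3*(0)*conj(0) + 3*(0)*conj(0)
  = (4) + (4) + (2) + (2) + (0) + (0)
  = 12.
Dividing by |G| = 12 gives 12/12 = 1, matching the row-orthogonality relation <chi_5, chi_5> = [chi_5 = chi_5].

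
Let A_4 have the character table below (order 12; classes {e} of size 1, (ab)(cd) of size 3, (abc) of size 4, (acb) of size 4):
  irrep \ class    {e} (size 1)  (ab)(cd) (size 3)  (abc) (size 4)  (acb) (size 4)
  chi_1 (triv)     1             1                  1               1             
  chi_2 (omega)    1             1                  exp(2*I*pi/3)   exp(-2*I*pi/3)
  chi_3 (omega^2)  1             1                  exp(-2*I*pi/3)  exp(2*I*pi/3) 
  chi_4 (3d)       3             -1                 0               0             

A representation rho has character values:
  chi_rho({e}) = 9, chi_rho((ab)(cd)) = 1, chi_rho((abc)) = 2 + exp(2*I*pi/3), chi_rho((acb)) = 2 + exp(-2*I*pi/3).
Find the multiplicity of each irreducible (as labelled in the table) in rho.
Multiplicities: chi_1: 2, chi_2: 1, chi_3: 0, chi_4: 2.

Reasoning: Use <chi_rho, chi> = (1/|G|) sum_C |C| * chi_rho(C) * conj(chi(C)) with |G| = 12 for each irreducible chi in the table:
  <chi_rho, chi_1> = (1/12)[1*(9)*conj(1) + 3*(1)*conj(1) + 4*(2 + exp(2*I*pi/3))*conj(1) + 4*(2 + exp(-2*I*pi/3))*conj(1)]
      = (1/12)[(9) + (3) + (8 + 4*exp(2*I*pi/3)) + (8 + 4*exp(-2*I*pi/3))] = 24/12 = 2
  <chi_rho, chi_2> = (1/12)[1*(9)*conj(1) + 3*(1)*conj(1) + 4*(2 + exp(2*I*pi/3))*conj(exp(2*I*pi/3)) + 4*(2 + exp(-2*I*pi/3))*conj(exp(-2*I*pi/3))]
      = (1/12)[(9) + (3) + (4 + 8*exp(-2*I*pi/3)) + (4 + 8*exp(2*I*pi/3))] = 12/12 = 1
  <chi_rho, chi_3> = (1/12)[1*(9)*conj(1) + 3*(1)*conj(1) + 4*(2 + exp(2*I*pi/3))*conj(exp(-2*I*pi/3)) + 4*(2 + exp(-2*I*pi/3))*conj(exp(2*I*pi/3))]
      = (1/12)[(9) + (3) + (4*exp(-2*I*pi/3) + 8*exp(2*I*pi/3)) + (8*exp(-2*I*pi/3) + 4*exp(2*I*pi/3))] = 0/12 = 0
  <chi_rho, chi_4> = (1/12)[1*(9)*conj(3) + 3*(1)*conj(-1) + 4*(2 + exp(2*I*pi/3))*conj(0) + 4*(2 + exp(-2*I*pi/3))*conj(0)]
      = (1/12)[(27) + (-3) + (0) + (0)] = 24/12 = 2
(Exp terms are combined using exp(i*s)*conj(exp(i*t)) = exp(i*(s-t)), and sums of them are collapsed using the identity that for every m > 1 the m distinct m-th roots of unity sum to 0, e.g. 1 + exp(2*I*pi/3) + exp(-2*I*pi/3) = 0.)
Dimension check: dim(rho) = sum (mult * dim) = 2*1 + 1*1 + 0*1 + 2*3 = 9 = chi_rho(e) = 9.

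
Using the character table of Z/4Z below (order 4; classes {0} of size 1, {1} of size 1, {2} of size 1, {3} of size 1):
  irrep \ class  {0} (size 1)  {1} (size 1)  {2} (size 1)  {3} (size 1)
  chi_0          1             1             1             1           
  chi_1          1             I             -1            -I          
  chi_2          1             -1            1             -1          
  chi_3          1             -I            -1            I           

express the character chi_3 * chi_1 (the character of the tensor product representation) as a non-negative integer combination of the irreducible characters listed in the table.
chi_3 tensor chi_1 = chi_0 (all other irreducibles have multiplicity 0).

Argument: The character of a tensor product is the pointwise product (chi_3 * chi_1)(C) = chi_3(C) * chi_1(C):
  {0}: (1)*(1), {1}: (-I)*(I), {2}: (-1)*(-1), {3}: (I)*(-I)
so (chi_3 * chi_1) takes values
  {0} -> 1, {1} -> 1, {2} -> 1, {3} -> 1.
Now take the inner product of this character with each irreducible chi from the table, <chi_3*chi_1, chi> = (1/4) sum_C |C| (chi_3*chi_1)(C) conj(chi(C)):
  <chi_3*chi_1, chi_0> = (1/4)[1*(1)*conj(1) + 1*(1)*conj(1) + 1*(1)*conj(1) + 1*(1)*conj(1)]
      = (1/4)[(1) + (1) + (1) + (1)] = 4/4 = 1
  <chi_3*chi_1, chi_1> = (1/4)[1*(1)*conj(1) + 1*(1)*conj(I) + 1*(1)*conj(-1) + 1*(1)*conj(-I)]
      = (1/4)[(1) + (-I) + (-1) + (I)] = 0/4 = 0
  <chi_3*chi_1, chi_2> = (1/4)[1*(1)*conj(1) + 1*(1)*conj(-1) + 1*(1)*conj(1) + 1*(1)*conj(-1)]
      = (1/4)[(1) + (-1) + (1) + (-1)] = 0/4 = 0
  <chi_3*chi_1, chi_3> = (1/4)[1*(1)*conj(1) + 1*(1)*conj(-I) + 1*(1)*conj(-1) + 1*(1)*conj(I)]
      = (1/4)[(1) + (I) + (-1) + (-I)] = 0/4 = 0
(Exp terms are combined using exp(i*s)*conj(exp(i*t)) = exp(i*(s-t)), and sums of them are collapsed using the identity that for every m > 1 the m distinct m-th roots of unity sum to 0, e.g. 1 + exp(2*I*pi/3) + exp(-2*I*pi/3) = 0.)
Hence the multiplicities are chi_0: 1. Dimension check: dim(chi_3)*dim(chi_1) = 1*1 = 1 and sum (mult * dim) = 1*1 = 1.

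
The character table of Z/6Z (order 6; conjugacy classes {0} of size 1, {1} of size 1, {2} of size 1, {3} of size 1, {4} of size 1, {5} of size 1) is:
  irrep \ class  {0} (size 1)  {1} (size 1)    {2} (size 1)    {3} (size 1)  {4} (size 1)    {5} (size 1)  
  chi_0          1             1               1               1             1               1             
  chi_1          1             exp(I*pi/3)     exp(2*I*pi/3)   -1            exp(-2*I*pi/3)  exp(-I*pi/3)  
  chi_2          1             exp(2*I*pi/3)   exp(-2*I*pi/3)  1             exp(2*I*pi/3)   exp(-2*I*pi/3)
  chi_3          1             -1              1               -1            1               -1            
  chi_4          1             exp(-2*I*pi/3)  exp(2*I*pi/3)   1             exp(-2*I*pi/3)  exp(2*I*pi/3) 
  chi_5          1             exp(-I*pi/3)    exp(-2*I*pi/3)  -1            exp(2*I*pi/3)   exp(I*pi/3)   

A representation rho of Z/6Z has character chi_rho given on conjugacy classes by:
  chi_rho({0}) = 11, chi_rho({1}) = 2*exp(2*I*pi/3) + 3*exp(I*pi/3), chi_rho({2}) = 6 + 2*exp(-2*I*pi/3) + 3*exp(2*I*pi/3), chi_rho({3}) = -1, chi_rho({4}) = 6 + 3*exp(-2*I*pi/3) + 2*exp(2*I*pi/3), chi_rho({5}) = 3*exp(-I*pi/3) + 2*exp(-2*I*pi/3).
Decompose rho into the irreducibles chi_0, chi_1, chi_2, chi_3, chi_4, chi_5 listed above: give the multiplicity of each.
Multiplicities: chi_0: 3, chi_1: 3, chi_2: 2, chi_3: 3, chi_4: 0, chi_5: 0.

Proof sketch: Use <chi_rho, chi> = (1/|G|) sum_C |C| * chi_rho(C) * conj(chi(C)) with |G| = 6 for each irreducible chi in the table:
  <chi_rho, chi_0> = (1/6)[1*(11)*conj(1) + 1*(2*exp(2*I*pi/3) + 3*exp(I*pi/3))*conj(1) + 1*(6 + 2*exp(-2*I*pi/3) + 3*exp(2*I*pi/3))*conj(1) + 1*(-1)*conj(1) + 1*(6 + 3*exp(-2*I*pi/3) + 2*exp(2*I*pi/3))*conj(1) + 1*(3*exp(-I*pi/3) + 2*exp(-2*I*pi/3))*conj(1)]
      = (1/6)[(11) + (2*exp(2*I*pi/3) + 3*exp(I*pi/3)) + (6 + 2*exp(-2*I*pi/3) + 3*exp(2*I*pi/3)) + (-1) + (6 + 3*exp(-2*I*pi/3) + 2*exp(2*I*pi/3)) + (3*exp(-I*pi/3) + 2*exp(-2*I*pi/3))] = 18/6 = 3
  <chi_rho, chi_1> = (1/6)[1*(11)*conj(1) + 1*(2*exp(2*I*pi/3) + 3*exp(I*pi/3))*conj(exp(I*pi/3)) + 1*(6 + 2*exp(-2*I*pi/3) + 3*exp(2*I*pi/3))*conj(exp(2*I*pi/3)) + 1*(-1)*conj(-1) + 1*(6 + 3*exp(-2*I*pi/3) + 2*exp(2*I*pi/3))*conj(exp(-2*I*pi/3)) + 1*(3*exp(-I*pi/3) + 2*exp(-2*I*pi/3))*conj(exp(-I*pi/3))]
      = (1/6)[(11) + (3 + 2*exp(I*pi/3)) + (3 + 6*exp(-2*I*pi/3) + 2*exp(2*I*pi/3)) + (1) + (3 + 2*exp(-2*I*pi/3) + 6*exp(2*I*pi/3)) + (3 + 2*exp(-I*pi/3))] = 18/6 = 3
  <chi_rho, chi_2> = (1/6)[1*(11)*conj(1) + 1*(2*exp(2*I*pi/3) + 3*exp(I*pi/3))*conj(exp(2*I*pi/3)) + 1*(6 + 2*exp(-2*I*pi/3) + 3*exp(2*I*pi/3))*conj(exp(-2*I*pi/3)) + 1*(-1)*conj(1) + 1*(6 + 3*exp(-2*I*pi/3) + 2*exp(2*I*pi/3))*conj(exp(2*I*pi/3)) + 1*(3*exp(-I*pi/3) + 2*exp(-2*I*pi/3))*conj(exp(-2*I*pi/3))]
      = (1/6)[(11) + (2 + 3*exp(-I*pi/3)) + (2 + 3*exp(-2*I*pi/3) + 6*exp(2*I*pi/3)) + (-1) + (2 + 6*exp(-2*I*pi/3) + 3*exp(2*I*pi/3)) + (2 + 3*exp(I*pi/3))] = 12/6 = 2
  <chi_rho, chi_3> = (1/6)[1*(11)*conj(1) + 1*(2*exp(2*I*pi/3) + 3*exp(I*pi/3))*conj(-1) + 1*(6 + 2*exp(-2*I*pi/3) + 3*exp(2*I*pi/3))*conj(1) + 1*(-1)*conj(-1) + 1*(6 + 3*exp(-2*I*pi/3) + 2*exp(2*I*pi/3))*conj(1) + 1*(3*exp(-I*pi/3) + 2*exp(-2*I*pi/3))*conj(-1)]
      = (1/6)[(11) + (-3*exp(I*pi/3) - 2*exp(2*I*pi/3)) + (6 + 2*exp(-2*I*pi/3) + 3*exp(2*I*pi/3)) + (1) + (6 + 3*exp(-2*I*pi/3) + 2*exp(2*I*pi/3)) + (-2*exp(-2*I*pi/3) - 3*exp(-I*pi/3))] = 18/6 = 3
  <chi_rho, chi_4> = (1/6)[1*(11)*conj(1) + 1*(2*exp(2*I*pi/3) + 3*exp(I*pi/3))*conj(exp(-2*I*pi/3)) + 1*(6 + 2*exp(-2*I*pi/3) + 3*exp(2*I*pi/3))*conj(exp(2*I*pi/3)) + 1*(-1)*conj(1) + 1*(6 + 3*exp(-2*I*pi/3) + 2*exp(2*I*pi/3))*conj(exp(-2*I*pi/3)) + 1*(3*exp(-I*pi/3) + 2*exp(-2*I*pi/3))*conj(exp(2*I*pi/3))]
      = (1/6)[(11) + (-3 + 2*exp(-2*I*pi/3)) + (3 + 6*exp(-2*I*pi/3) + 2*exp(2*I*pi/3)) + (-1) + (3 + 2*exp(-2*I*pi/3) + 6*exp(2*I*pi/3)) + (-3 + 2*exp(2*I*pi/3))] = 0/6 = 0
  <chi_rho, chi_5> = (1/6)[1*(11)*conj(1) + 1*(2*exp(2*I*pi/3) + 3*exp(I*pi/3))*conj(exp(-I*pi/3)) + 1*(6 + 2*exp(-2*I*pi/3) + 3*exp(2*I*pi/3))*conj(exp(-2*I*pi/3)) + 1*(-1)*conj(-1) + 1*(6 + 3*exp(-2*I*pi/3) + 2*exp(2*I*pi/3))*conj(exp(2*I*pi/3)) + 1*(3*exp(-I*pi/3) + 2*exp(-2*I*pi/3))*conj(exp(I*pi/3))]
      = (1/6)[(11) + (-2 + 3*exp(2*I*pi/3)) + (2 + 3*exp(-2*I*pi/3) + 6*exp(2*I*pi/3)) + (1) + (2 + 6*exp(-2*I*pi/3) + 3*exp(2*I*pi/3)) + (-2 + 3*exp(-2*I*pi/3))] = 0/6 = 0
(Exp terms are combined using exp(i*s)*conj(exp(i*t)) = exp(i*(s-t)), and sums of them are collapsed using the identity that for every m > 1 the m distinct m-th roots of unity sum to 0, e.g. 1 + exp(2*I*pi/3) + exp(-2*I*pi/3) = 0.)
Dimension check: dim(rho) = sum (mult * dim) = 3*1 + 3*1 + 2*1 + 3*1 + 0*1 + 0*1 = 11 = chi_rho(e) = 11.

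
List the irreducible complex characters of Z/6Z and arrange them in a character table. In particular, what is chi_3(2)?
Character table of Z/6Z (irreps indexed chi_0,...,chi_5 with chi_k(m) = zeta_6^(k*m), zeta_6 = exp(2*pi*i/6)):
  irrep \ class  {0} (size 1)  {1} (size 1)    {2} (size 1)    {3} (size 1)  {4} (size 1)    {5} (size 1)  
  chi_0          1             1               1               1             1               1             
  chi_1          1             exp(I*pi/3)     exp(2*I*pi/3)   -1            exp(-2*I*pi/3)  exp(-I*pi/3)  
  chi_2          1             exp(2*I*pi/3)   exp(-2*I*pi/3)  1             exp(2*I*pi/3)   exp(-2*I*pi/3)
  chi_3          1             -1              1               -1            1               -1            
  chi_4          1             exp(-2*I*pi/3)  exp(2*I*pi/3)   1             exp(-2*I*pi/3)  exp(2*I*pi/3) 
  chi_5          1             exp(-I*pi/3)    exp(-2*I*pi/3)  -1            exp(2*I*pi/3)   exp(I*pi/3)   

Spot check: chi_3(2) = zeta_6^(3*2) = zeta_6^6 = 1.

Why: Z/6Z is abelian, so all 6 irreducible complex representations are 1-dimensional. They are given by chi_k(m) = zeta_6^(k*m) for k = 0,...,5. Row orthogonality: sum_m chi_k(m) conj(chi_l(m)) = 6 * [k = l].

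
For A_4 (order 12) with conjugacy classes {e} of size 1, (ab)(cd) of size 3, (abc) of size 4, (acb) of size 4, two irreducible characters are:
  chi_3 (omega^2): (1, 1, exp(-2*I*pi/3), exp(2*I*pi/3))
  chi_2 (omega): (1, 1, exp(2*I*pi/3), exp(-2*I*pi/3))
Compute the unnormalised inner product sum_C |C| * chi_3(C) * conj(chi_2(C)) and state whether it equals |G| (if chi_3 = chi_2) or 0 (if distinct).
Sum = 0; so <chi_3, chi_2> = 0 (distinct irreducibles are orthogonal).

Compute term by term over conjugacy classes (|C| * chi_3(C) * conj(chi_2(C))):
  1*(1)*conj(1) + 3*(1)*conj(1) + 4*(exp(-2*I*pi/3))*conj(exp(2*I*pi/3)) + 4*(exp(2*I*pi/3))*conj(exp(-2*I*pi/3))
  = (1) + (3) + (4*exp(2*I*pi/3)) + (4*exp(-2*I*pi/3))
  = 0.
(Exp terms are combined using exp(i*s)*conj(exp(i*t)) = exp(i*(s-t)), and sums of them are collapsed using the identity that for every m > 1 the m distinct m-th roots of unity sum to 0, e.g. 1 + exp(2*I*pi/3) + exp(-2*I*pi/3) = 0.)
Dividing by |G| = 12 gives 0/12 = 0, matching the row-orthogonality relation <chi_3, chi_2> = [chi_3 = chi_2].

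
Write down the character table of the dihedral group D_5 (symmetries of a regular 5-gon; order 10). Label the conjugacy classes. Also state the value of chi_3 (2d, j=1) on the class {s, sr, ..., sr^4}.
Conjugacy classes: {e} of size 1, {r^1, r^4} of size 2, {r^2, r^3} of size 2, {s, sr, ..., sr^4} of size 5.
Character table:
  irrep \ class              {e} (size 1)  {r^1, r^4} (size 2)  {r^2, r^3} (size 2)  {s, sr, ..., sr^4} (size 5)
  chi_1 (triv)               1             1                    1                    1                          
  chi_2 (sign: r->1, s->-1)  1             1                    1                    -1                         
  chi_3 (2d, j=1)            2             -1/2 + sqrt(5)/2     -sqrt(5)/2 - 1/2     0                          
  chi_4 (2d, j=2)            2             -sqrt(5)/2 - 1/2     -1/2 + sqrt(5)/2     0                          

Spot check: chi_3 (2d, j=1) on {s, sr, ..., sr^4} = 0.

Details: D_5 has order 2*5 = 10 with 4 conjugacy classes, hence 4 irreducibles. Sum of squared dims 1 + 1 + 4 + 4 = 10 = |G|. Linear characters come from the abelianisation; the 2-dimensional irreps have character r^k -> 2*cos(2*pi*j*k/5), reflections -> 0.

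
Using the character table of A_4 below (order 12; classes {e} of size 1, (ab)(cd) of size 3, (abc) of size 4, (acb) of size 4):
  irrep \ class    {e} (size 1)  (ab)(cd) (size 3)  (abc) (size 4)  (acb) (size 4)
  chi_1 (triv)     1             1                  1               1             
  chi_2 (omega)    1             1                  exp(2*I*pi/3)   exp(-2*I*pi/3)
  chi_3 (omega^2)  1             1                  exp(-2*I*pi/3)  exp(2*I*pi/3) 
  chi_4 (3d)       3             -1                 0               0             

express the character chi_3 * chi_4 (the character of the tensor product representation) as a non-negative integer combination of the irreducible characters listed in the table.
chi_3 tensor chi_4 = chi_4 (all other irreducibles have multiplicity 0).

Why: The character of a tensor product is the pointwise product (chi_3 * chi_4)(C) = chi_3(C) * chi_4(C):
  {e}: (1)*(3), (ab)(cd): (1)*(-1), (abc): (exp(-2*I*pi/3))*(0), (acb): (exp(2*I*pi/3))*(0)
so (chi_3 * chi_4) takes values
  {e} -> 3, (ab)(cd) -> -1, (abc) -> 0, (acb) -> 0.
Now take the inner product of this character with each irreducible chi from the table, <chi_3*chi_4, chi> = (1/12) sum_C |C| (chi_3*chi_4)(C) conj(chi(C)):
  <chi_3*chi_4, chi_1> = (1/12)[1*(3)*conj(1) + 3*(-1)*conj(1) + 4*(0)*conj(1) + 4*(0)*conj(1)]
      = (1/12)[(3) + (-3) + (0) + (0)] = 0/12 = 0
  <chi_3*chi_4, chi_2> = (1/12)[1*(3)*conj(1) + 3*(-1)*conj(1) + 4*(0)*conj(exp(2*I*pi/3)) + 4*(0)*conj(exp(-2*I*pi/3))]
      = (1/12)[(3) + (-3) + (0) + (0)] = 0/12 = 0
  <chi_3*chi_4, chi_3> = (1/12)[1*(3)*conj(1) + 3*(-1)*conj(1) + 4*(0)*conj(exp(-2*I*pi/3)) + 4*(0)*conj(exp(2*I*pi/3))]
      = (1/12)[(3) + (-3) + (0) + (0)] = 0/12 = 0
  <chi_3*chi_4, chi_4> = (1/12)[1*(3)*conj(3) + 3*(-1)*conj(-1) + 4*(0)*conj(0) + 4*(0)*conj(0)]
      = (1/12)[(9) + (3) + (0) + (0)] = 12/12 = 1
(Exp terms are combined using exp(i*s)*conj(exp(i*t)) = exp(i*(s-t)), and sums of them are collapsed using the identity that for every m > 1 the m distinct m-th roots of unity sum to 0, e.g. 1 + exp(2*I*pi/3) + exp(-2*I*pi/3) = 0.)
Hence the multiplicities are chi_4: 1. Dimension check: dim(chi_3)*dim(chi_4) = 1*3 = 3 and sum (mult * dim) = 1*3 = 3.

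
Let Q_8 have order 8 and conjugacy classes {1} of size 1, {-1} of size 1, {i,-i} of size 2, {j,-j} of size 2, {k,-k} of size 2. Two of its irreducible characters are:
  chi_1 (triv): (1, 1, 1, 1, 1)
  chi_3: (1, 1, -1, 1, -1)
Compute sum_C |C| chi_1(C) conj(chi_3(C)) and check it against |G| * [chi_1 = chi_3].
Sum = 0; so <chi_1, chi_3> = 0 (distinct irreducibles are orthogonal).

Derivation: Compute term by term over conjugacy classes (|C| * chi_1(C) * conj(chi_3(C))):
  1*(1)*conj(1) + 1*(1)*conj(1) + 2*(1)*conj(-1) + 2*(1)*conj(1) + 2*(1)*conj(-1)
  = (1) + (1) + (-2) + (2) + (-2)
  = 0.
Dividing by |G| = 8 gives 0/8 = 0, matching the row-orthogonality relation <chi_1, chi_3> = [chi_1 = chi_3].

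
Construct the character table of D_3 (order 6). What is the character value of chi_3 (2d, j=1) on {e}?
Conjugacy classes: {e} of size 1, {r^1, r^2} of size 2, {s, sr, ..., sr^2} of size 3.
Character table:
  irrep \ class              {e} (size 1)  {r^1, r^2} (size 2)  {s, sr, ..., sr^2} (size 3)
  chi_1 (triv)               1             1                    1                          
  chi_2 (sign: r->1, s->-1)  1             1                    -1                         
  chi_3 (2d, j=1)            2             -1                   0                          

Spot check: chi_3 (2d, j=1) on {e} = 2.

Argument: D_3 has order 2*3 = 6 with 3 conjugacy classes, hence 3 irreducibles. Sum of squared dims 1 + 1 + 4 = 6 = |G|. Linear characters come from the abelianisation; the 2-dimensional irreps have character r^k -> 2*cos(2*pi*j*k/3), reflections -> 0.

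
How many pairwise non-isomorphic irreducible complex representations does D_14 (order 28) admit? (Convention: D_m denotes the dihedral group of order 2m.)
10

Explanation: The number of irreducible complex representations of a finite group equals its number of conjugacy classes. D_14 has 10 conjugacy classes (n/2 + 3 for n even), so D_14 (order 28) has exactly 10 irreducible complex representations.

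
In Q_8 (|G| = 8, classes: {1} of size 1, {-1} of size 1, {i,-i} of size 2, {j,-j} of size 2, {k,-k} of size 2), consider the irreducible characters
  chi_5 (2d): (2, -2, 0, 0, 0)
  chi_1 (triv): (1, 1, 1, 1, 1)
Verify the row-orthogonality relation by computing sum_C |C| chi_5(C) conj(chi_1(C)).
Sum = 0; so <chi_5, chi_1> = 0 (distinct irreducibles are orthogonal).

Reasoning: Compute term by term over conjugacy classes (|C| * chi_5(C) * conj(chi_1(C))):
  1*(2)*conj(1) + 1*(-2)*conj(1) + 2*(0)*conj(1) + 2*(0)*conj(1) + 2*(0)*conj(1)
  = (2) + (-2) + (0) + (0) + (0)
  = 0.
Dividing by |G| = 8 gives 0/8 = 0, matching the row-orthogonality relation <chi_5, chi_1> = [chi_5 = chi_1].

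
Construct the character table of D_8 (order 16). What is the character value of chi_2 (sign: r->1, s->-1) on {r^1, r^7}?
Conjugacy classes: {e} of size 1, {r^4} of size 1, {r^1, r^7} of size 2, {r^2, r^6} of size 2, {r^3, r^5} of size 2, {s, sr^2, ...} of size 4, {sr, sr^3, ...} of size 4.
Character table:
  irrep \ class              {e} (size 1)  {r^4} (size 1)  {r^1, r^7} (size 2)  {r^2, r^6} (size 2)  {r^3, r^5} (size 2)  {s, sr^2, ...} (size 4)  {sr, sr^3, ...} (size 4)
  chi_1 (triv)               1             1               1                    1                    1                    1                        1                       
  chi_2 (sign: r->1, s->-1)  1             1               1                    1                    1                    -1                       -1                      
  chi_3 (r->-1, s->1)        1             1               -1                   1                    -1                   1                        -1                      
  chi_4 (r->-1, s->-1)       1             1               -1                   1                    -1                   -1                       1                       
  chi_5 (2d, j=1)            2             -2              sqrt(2)              0                    -sqrt(2)             0                        0                       
  chi_6 (2d, j=2)            2             2               0                    -2                   0                    0                        0                       
  chi_7 (2d, j=3)            2             -2              -sqrt(2)             0                    sqrt(2)              0                        0                       

Spot check: chi_2 (sign: r->1, s->-1) on {r^1, r^7} = 1.

Solution. D_8 has order 2*8 = 16 with 7 conjugacy classes, hence 7 irreducibles. Sum of squared dims 1 + 1 + 1 + 1 + 4 + 4 + 4 = 16 = |G|. Linear characters come from the abelianisation; the 2-dimensional irreps have character r^k -> 2*cos(2*pi*j*k/8), reflections -> 0.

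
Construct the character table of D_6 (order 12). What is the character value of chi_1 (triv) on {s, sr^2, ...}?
Conjugacy classes: {e} of size 1, {r^3} of size 1, {r^1, r^5} of size 2, {r^2, r^4} of size 2, {s, sr^2, ...} of size 3, {sr, sr^3, ...} of size 3.
Character table:
  irrep \ class              {e} (size 1)  {r^3} (size 1)  {r^1, r^5} (size 2)  {r^2, r^4} (size 2)  {s, sr^2, ...} (size 3)  {sr, sr^3, ...} (size 3)
  chi_1 (triv)               1             1               1                    1                    1                        1                       
  chi_2 (sign: r->1, s->-1)  1             1               1                    1                    -1                       -1                      
  chi_3 (r->-1, s->1)        1             -1              -1                   1                    1                        -1                      
  chi_4 (r->-1, s->-1)       1             -1              -1                   1                    -1                       1                       
  chi_5 (2d, j=1)            2             -2              1                    -1                   0                        0                       
  chi_6 (2d, j=2)            2             2               -1                   -1                   0                        0                       

Spot check: chi_1 (triv) on {s, sr^2, ...} = 1.

Why: D_6 has order 2*6 = 12 with 6 conjugacy classes, hence 6 irreducibles. Sum of squared dims 1 + 1 + 1 + 1 + 4 + 4 = 12 = |G|. Linear characters come from the abelianisation; the 2-dimensional irreps have character r^k -> 2*cos(2*pi*j*k/6), reflections -> 0.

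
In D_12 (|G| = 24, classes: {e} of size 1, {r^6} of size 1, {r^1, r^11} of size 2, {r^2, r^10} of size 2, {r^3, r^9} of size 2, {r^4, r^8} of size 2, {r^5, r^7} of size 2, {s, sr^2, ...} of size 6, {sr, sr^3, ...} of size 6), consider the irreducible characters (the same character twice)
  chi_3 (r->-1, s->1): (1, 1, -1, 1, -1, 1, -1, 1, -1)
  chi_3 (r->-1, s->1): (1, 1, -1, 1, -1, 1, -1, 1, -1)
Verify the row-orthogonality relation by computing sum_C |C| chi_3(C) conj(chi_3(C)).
Sum = 24 = |G| = 24; so <chi_3, chi_3> = 1 (norm-1 confirms irreducibility).

Justification: Compute term by term over conjugacy classes (|C| * chi_3(C) * conj(chi_3(C))):
  1*(1)*conj(1) + 1*(1)*conj(1) + 2*(-1)*conj(-1) + 2*(1)*conj(1) + 2*(-1)*conj(-1) + 2*(1)*conj(1) + 2*(-1)*conj(-1) + 6*(1)*conj(1) + 6*(-1)*conj(-1)
  = (1) + (1) + (2) + (2) + (2) + (2) + (2) + (6) + (6)
  = 24.
Dividing by |G| = 24 gives 24/24 = 1, matching the row-orthogonality relation <chi_3, chi_3> = [chi_3 = chi_3].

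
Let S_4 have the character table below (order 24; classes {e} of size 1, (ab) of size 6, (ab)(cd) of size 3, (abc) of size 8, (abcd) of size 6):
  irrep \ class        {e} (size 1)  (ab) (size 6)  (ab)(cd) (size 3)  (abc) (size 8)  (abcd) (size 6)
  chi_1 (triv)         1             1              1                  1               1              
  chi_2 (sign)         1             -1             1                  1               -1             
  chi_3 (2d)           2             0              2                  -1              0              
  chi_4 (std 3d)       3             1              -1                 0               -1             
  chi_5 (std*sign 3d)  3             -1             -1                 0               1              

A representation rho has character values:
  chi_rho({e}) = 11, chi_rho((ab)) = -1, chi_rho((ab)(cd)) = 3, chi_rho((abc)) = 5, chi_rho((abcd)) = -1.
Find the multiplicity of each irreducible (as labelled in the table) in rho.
Multiplicities: chi_1: 2, chi_2: 3, chi_3: 0, chi_4: 1, chi_5: 1.

Why: Use <chi_rho, chi> = (1/|G|) sum_C |C| * chi_rho(C) * conj(chi(C)) with |G| = 24 for each irreducible chi in the table:
  <chi_rho, chi_1> = (1/24)[1*(11)*conj(1) + 6*(-1)*conj(1) + 3*(3)*conj(1) + 8*(5)*conj(1) + 6*(-1)*conj(1)]
      = (1/24)[(11) + (-6) + (9) + (40) + (-6)] = 48/24 = 2
  <chi_rho, chi_2> = (1/24)[1*(11)*conj(1) + 6*(-1)*conj(-1) + 3*(3)*conj(1) + 8*(5)*conj(1) + 6*(-1)*conj(-1)]
      = (1/24)[(11) + (6) + (9) + (40) + (6)] = 72/24 = 3
  <chi_rho, chi_3> = (1/24)[1*(11)*conj(2) + 6*(-1)*conj(0) + 3*(3)*conj(2) + 8*(5)*conj(-1) + 6*(-1)*conj(0)]
      = (1/24)[(22) + (0) + (18) + (-40) + (0)] = 0/24 = 0
  <chi_rho, chi_4> = (1/24)[1*(11)*conj(3) + 6*(-1)*conj(1) + 3*(3)*conj(-1) + 8*(5)*conj(0) + 6*(-1)*conj(-1)]
      = (1/24)[(33) + (-6) + (-9) + (0) + (6)] = 24/24 = 1
  <chi_rho, chi_5> = (1/24)[1*(11)*conj(3) + 6*(-1)*conj(-1) + 3*(3)*conj(-1) + 8*(5)*conj(0) + 6*(-1)*conj(1)]
      = (1/24)[(33) + (6) + (-9) + (0) + (-6)] = 24/24 = 1
Dimension check: dim(rho) = sum (mult * dim) = 2*1 + 3*1 + 0*2 + 1*3 + 1*3 = 11 = chi_rho(e) = 11.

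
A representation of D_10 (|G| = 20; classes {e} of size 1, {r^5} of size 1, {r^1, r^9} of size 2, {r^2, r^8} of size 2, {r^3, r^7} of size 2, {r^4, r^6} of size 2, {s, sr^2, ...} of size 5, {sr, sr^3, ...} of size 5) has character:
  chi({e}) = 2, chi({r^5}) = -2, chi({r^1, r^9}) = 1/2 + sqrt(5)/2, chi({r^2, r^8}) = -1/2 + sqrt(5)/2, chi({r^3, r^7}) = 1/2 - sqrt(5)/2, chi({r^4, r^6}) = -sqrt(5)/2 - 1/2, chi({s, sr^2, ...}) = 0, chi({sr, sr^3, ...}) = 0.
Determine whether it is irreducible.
Irreducible: <chi, chi> = 1.

Working: <chi, chi> = (1/|G|) sum_C |C| * |chi(C)|^2 = (1/20)[1*|2|^2 + 1*|-2|^2 + 2*|1/2 + sqrt(5)/2|^2 + 2*|-1/2 + sqrt(5)/2|^2 + 2*|1/2 - sqrt(5)/2|^2 + 2*|-sqrt(5)/2 - 1/2|^2 + 5*|0|^2 + 5*|0|^2]
  = (1/20)[(4) + (4) + (sqrt(5) + 3) + (3 - sqrt(5)) + (3 - sqrt(5)) + (sqrt(5) + 3) + (0) + (0)] = 20/20 = 1.
A character is irreducible iff <chi, chi> = 1, so this representation is irreducible.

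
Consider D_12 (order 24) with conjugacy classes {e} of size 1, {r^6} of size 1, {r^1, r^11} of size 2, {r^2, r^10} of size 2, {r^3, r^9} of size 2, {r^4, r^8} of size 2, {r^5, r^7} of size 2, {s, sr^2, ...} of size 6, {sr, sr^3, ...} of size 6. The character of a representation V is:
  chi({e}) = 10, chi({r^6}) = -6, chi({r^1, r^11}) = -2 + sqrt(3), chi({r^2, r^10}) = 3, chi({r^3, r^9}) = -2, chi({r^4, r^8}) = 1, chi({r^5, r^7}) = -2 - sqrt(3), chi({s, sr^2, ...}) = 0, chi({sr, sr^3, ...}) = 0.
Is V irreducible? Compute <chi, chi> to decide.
Not irreducible (reducible): <chi, chi> = 8 > 1.

Derivation: <chi, chi> = (1/|G|) sum_C |C| * |chi(C)|^2 = (1/24)[1*|10|^2 + 1*|-6|^2 + 2*|-2 + sqrt(3)|^2 + 2*|3|^2 + 2*|-2|^2 + 2*|1|^2 + 2*|-2 - sqrt(3)|^2 + 6*|0|^2 + 6*|0|^2]
  = (1/24)[(100) + (36) + (14 - 8*sqrt(3)) + (18) + (8) + (2) + (8*sqrt(3) + 14) + (0) + (0)] = 192/24 = 8.
A character is irreducible iff <chi, chi> = 1, so this representation is reducible.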